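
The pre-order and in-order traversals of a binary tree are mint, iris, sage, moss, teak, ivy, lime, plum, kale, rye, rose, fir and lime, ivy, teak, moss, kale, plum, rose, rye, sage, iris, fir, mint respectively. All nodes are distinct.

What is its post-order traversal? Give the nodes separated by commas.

lime, ivy, teak, kale, rose, rye, plum, moss, sage, fir, iris, mint

The first element of pre-order is the root; it splits in-order into left and right subtrees.
Root mint: left subtree has 11 nodes {lime, ivy, teak, moss, kale, plum, rose, rye, sage, iris, fir}, right has 0 { }.
  Root iris: left subtree has 9 nodes {lime, ivy, teak, moss, kale, plum, rose, rye, sage}, right has 1 {fir}.
    Root sage: left subtree has 8 nodes {lime, ivy, teak, moss, kale, plum, rose, rye}, right has 0 { }.
      Root moss: left subtree has 3 nodes {lime, ivy, teak}, right has 4 {kale, plum, rose, rye}.
        Root teak: left subtree has 2 nodes {lime, ivy}, right has 0 { }.
          Root ivy: left subtree has 1 node {lime}, right has 0 { }.
        Root plum: left subtree has 1 node {kale}, right has 2 {rose, rye}.
          Root rye: left subtree has 1 node {rose}, right has 0 { }.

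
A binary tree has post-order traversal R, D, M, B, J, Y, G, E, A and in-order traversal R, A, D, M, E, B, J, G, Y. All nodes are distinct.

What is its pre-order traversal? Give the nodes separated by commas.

A, R, E, M, D, G, J, B, Y

The last element of post-order is the root; it splits in-order into left and right subtrees.
Root A: left subtree has 1 node {R}, right has 7 {D, M, E, B, J, G, Y}.
  Root E: left subtree has 2 nodes {D, M}, right has 4 {B, J, G, Y}.
    Root M: left subtree has 1 node {D}, right has 0 { }.
    Root G: left subtree has 2 nodes {B, J}, right has 1 {Y}.
      Root J: left subtree has 1 node {B}, right has 0 { }.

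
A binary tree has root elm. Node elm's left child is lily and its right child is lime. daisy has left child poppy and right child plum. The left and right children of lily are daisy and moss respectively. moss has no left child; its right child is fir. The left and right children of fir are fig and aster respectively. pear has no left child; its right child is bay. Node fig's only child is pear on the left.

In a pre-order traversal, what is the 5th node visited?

Pre-order visits the node, then its left subtree, then its right subtree.
Visit elm.
At elm: go left to lily.
  Visit lily.
  At lily: go left to daisy.
    Visit daisy.
    At daisy: go left to poppy.
      poppy is a leaf — visit poppy.
    At daisy: go right to plum.
      plum is a leaf — visit plum.
  At lily: go right to moss.
    Visit moss.
    At moss: no left child.
    At moss: go right to fir.
      Visit fir.
      At fir: go left to fig.
        Visit fig.
        At fig: go left to pear.
          Visit pear.
          At pear: no left child.
          At pear: go right to bay.
            bay is a leaf — visit bay.
        At fig: no right child.
      At fir: go right to aster.
        aster is a leaf — visit aster.
At elm: go right to lime.
  lime is a leaf — visit lime.
Full pre-order sequence: elm, lily, daisy, poppy, plum, moss, fir, fig, pear, bay, aster, lime.

plum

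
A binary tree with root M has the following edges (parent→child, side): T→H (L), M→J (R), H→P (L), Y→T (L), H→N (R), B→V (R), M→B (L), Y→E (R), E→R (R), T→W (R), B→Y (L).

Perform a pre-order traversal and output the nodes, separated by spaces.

Pre-order visits the node, then its left subtree, then its right subtree.
Visit M.
At M: go left to B.
  Visit B.
  At B: go left to Y.
    Visit Y.
    At Y: go left to T.
      Visit T.
      At T: go left to H.
        Visit H.
        At H: go left to P.
          P is a leaf — visit P.
        At H: go right to N.
          N is a leaf — visit N.
      At T: go right to W.
        W is a leaf — visit W.
    At Y: go right to E.
      Visit E.
      At E: no left child.
      At E: go right to R.
        R is a leaf — visit R.
  At B: go right to V.
    V is a leaf — visit V.
At M: go right to J.
  J is a leaf — visit J.

M B Y T H P N W E R V J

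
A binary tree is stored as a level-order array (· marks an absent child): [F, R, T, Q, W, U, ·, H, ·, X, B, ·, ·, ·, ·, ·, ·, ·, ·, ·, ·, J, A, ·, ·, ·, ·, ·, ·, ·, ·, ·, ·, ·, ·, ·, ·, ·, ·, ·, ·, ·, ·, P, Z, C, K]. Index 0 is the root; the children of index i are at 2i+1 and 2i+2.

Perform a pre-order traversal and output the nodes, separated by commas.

F, R, Q, H, W, X, B, J, P, Z, A, C, K, T, U

Pre-order visits the node, then its left subtree, then its right subtree.
Visit F.
At F: go left to R.
  Visit R.
  At R: go left to Q.
    Visit Q.
    At Q: go left to H.
      H is a leaf — visit H.
    At Q: no right child.
  At R: go right to W.
    Visit W.
    At W: go left to X.
      X is a leaf — visit X.
    At W: go right to B.
      Visit B.
      At B: go left to J.
        Visit J.
        At J: go left to P.
          P is a leaf — visit P.
        At J: go right to Z.
          Z is a leaf — visit Z.
      At B: go right to A.
        Visit A.
        At A: go left to C.
          C is a leaf — visit C.
        At A: go right to K.
          K is a leaf — visit K.
At F: go right to T.
  Visit T.
  At T: go left to U.
    U is a leaf — visit U.
  At T: no right child.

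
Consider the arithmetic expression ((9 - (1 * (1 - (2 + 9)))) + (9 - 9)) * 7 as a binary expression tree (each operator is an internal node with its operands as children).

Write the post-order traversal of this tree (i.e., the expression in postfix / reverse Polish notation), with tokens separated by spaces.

Post-order on an expression tree gives postfix notation: for each operator, emit left operand, right operand, then the operator.

9 1 1 2 9 + - * - 9 9 - + 7 *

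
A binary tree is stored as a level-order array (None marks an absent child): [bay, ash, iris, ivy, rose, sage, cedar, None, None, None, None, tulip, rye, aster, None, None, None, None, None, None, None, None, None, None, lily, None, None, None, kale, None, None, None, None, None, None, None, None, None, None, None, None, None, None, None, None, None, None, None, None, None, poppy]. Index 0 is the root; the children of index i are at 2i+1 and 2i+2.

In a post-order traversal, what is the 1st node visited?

Post-order visits the left subtree, then the right subtree, then the node.
At bay: go left to ash.
  At ash: go left to ivy.
    ivy is a leaf — visit ivy.
  At ash: go right to rose.
    rose is a leaf — visit rose.
  Visit ash.
At bay: go right to iris.
  At iris: go left to sage.
    At sage: go left to tulip.
      At tulip: no left child.
      At tulip: go right to lily.
        At lily: no left child.
        At lily: go right to poppy.
          poppy is a leaf — visit poppy.
        Visit lily.
      Visit tulip.
    At sage: go right to rye.
      rye is a leaf — visit rye.
    Visit sage.
  At iris: go right to cedar.
    At cedar: go left to aster.
      At aster: no left child.
      At aster: go right to kale.
        kale is a leaf — visit kale.
      Visit aster.
    At cedar: no right child.
    Visit cedar.
  Visit iris.
Visit bay.
Full post-order sequence: ivy, rose, ash, poppy, lily, tulip, rye, sage, kale, aster, cedar, iris, bay.

ivy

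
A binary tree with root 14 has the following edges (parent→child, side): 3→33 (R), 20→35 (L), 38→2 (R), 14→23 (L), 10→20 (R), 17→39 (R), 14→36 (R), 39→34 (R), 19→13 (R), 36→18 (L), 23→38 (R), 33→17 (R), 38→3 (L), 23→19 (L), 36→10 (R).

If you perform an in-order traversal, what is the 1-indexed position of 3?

4

In-order visits the left subtree, then the node, then the right subtree.
At 14: go left to 23.
  At 23: go left to 19.
    At 19: no left child.
    Visit 19.
    At 19: go right to 13.
      13 is a leaf — visit 13.
  Visit 23.
  At 23: go right to 38.
    At 38: go left to 3.
      At 3: no left child.
      Visit 3.
      At 3: go right to 33.
        At 33: no left child.
        Visit 33.
        At 33: go right to 17.
          At 17: no left child.
          Visit 17.
          At 17: go right to 39.
            At 39: no left child.
            Visit 39.
            At 39: go right to 34.
              34 is a leaf — visit 34.
    Visit 38.
    At 38: go right to 2.
      2 is a leaf — visit 2.
Visit 14.
At 14: go right to 36.
  At 36: go left to 18.
    18 is a leaf — visit 18.
  Visit 36.
  At 36: go right to 10.
    At 10: no left child.
    Visit 10.
    At 10: go right to 20.
      At 20: go left to 35.
        35 is a leaf — visit 35.
      Visit 20.
      At 20: no right child.
Full in-order sequence: 19, 13, 23, 3, 33, 17, 39, 34, 38, 2, 14, 18, 36, 10, 35, 20.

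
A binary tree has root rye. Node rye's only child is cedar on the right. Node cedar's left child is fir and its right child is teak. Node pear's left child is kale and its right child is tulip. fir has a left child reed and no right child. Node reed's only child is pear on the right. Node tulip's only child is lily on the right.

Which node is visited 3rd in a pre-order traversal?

Pre-order visits the node, then its left subtree, then its right subtree.
Visit rye.
At rye: no left child.
At rye: go right to cedar.
  Visit cedar.
  At cedar: go left to fir.
    Visit fir.
    At fir: go left to reed.
      Visit reed.
      At reed: no left child.
      At reed: go right to pear.
        Visit pear.
        At pear: go left to kale.
          kale is a leaf — visit kale.
        At pear: go right to tulip.
          Visit tulip.
          At tulip: no left child.
          At tulip: go right to lily.
            lily is a leaf — visit lily.
    At fir: no right child.
  At cedar: go right to teak.
    teak is a leaf — visit teak.
Full pre-order sequence: rye, cedar, fir, reed, pear, kale, tulip, lily, teak.

fir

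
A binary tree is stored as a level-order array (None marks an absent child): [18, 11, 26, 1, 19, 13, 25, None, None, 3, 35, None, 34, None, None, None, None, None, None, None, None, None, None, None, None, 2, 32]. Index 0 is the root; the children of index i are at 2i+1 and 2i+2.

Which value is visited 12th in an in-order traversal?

25

In-order visits the left subtree, then the node, then the right subtree.
At 18: go left to 11.
  At 11: go left to 1.
    1 is a leaf — visit 1.
  Visit 11.
  At 11: go right to 19.
    At 19: go left to 3.
      3 is a leaf — visit 3.
    Visit 19.
    At 19: go right to 35.
      35 is a leaf — visit 35.
Visit 18.
At 18: go right to 26.
  At 26: go left to 13.
    At 13: no left child.
    Visit 13.
    At 13: go right to 34.
      At 34: go left to 2.
        2 is a leaf — visit 2.
      Visit 34.
      At 34: go right to 32.
        32 is a leaf — visit 32.
  Visit 26.
  At 26: go right to 25.
    25 is a leaf — visit 25.
Full in-order sequence: 1, 11, 3, 19, 35, 18, 13, 2, 34, 32, 26, 25.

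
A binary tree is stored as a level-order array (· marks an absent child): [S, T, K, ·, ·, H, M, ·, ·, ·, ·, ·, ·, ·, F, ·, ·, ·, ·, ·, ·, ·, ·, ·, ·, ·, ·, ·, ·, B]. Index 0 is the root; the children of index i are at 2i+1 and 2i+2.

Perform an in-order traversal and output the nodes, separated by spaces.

T S H K M B F

In-order visits the left subtree, then the node, then the right subtree.
At S: go left to T.
  T is a leaf — visit T.
Visit S.
At S: go right to K.
  At K: go left to H.
    H is a leaf — visit H.
  Visit K.
  At K: go right to M.
    At M: no left child.
    Visit M.
    At M: go right to F.
      At F: go left to B.
        B is a leaf — visit B.
      Visit F.
      At F: no right child.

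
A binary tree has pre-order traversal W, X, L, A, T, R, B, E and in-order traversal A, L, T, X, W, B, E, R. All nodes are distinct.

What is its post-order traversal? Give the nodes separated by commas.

The first element of pre-order is the root; it splits in-order into left and right subtrees.
Root W: left subtree has 4 nodes {A, L, T, X}, right has 3 {B, E, R}.
  Root X: left subtree has 3 nodes {A, L, T}, right has 0 { }.
    Root L: left subtree has 1 node {A}, right has 1 {T}.
  Root R: left subtree has 2 nodes {B, E}, right has 0 { }.
    Root B: left subtree has 0 nodes { }, right has 1 {E}.

A, T, L, X, E, B, R, W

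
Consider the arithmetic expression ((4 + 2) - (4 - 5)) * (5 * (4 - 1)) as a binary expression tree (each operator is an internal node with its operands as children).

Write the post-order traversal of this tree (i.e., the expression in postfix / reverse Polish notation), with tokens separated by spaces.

Post-order on an expression tree gives postfix notation: for each operator, emit left operand, right operand, then the operator.

4 2 + 4 5 - - 5 4 1 - * *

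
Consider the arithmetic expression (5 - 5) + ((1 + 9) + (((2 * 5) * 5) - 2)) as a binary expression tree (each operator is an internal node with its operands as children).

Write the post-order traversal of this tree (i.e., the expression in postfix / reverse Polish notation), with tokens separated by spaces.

Post-order on an expression tree gives postfix notation: for each operator, emit left operand, right operand, then the operator.

5 5 - 1 9 + 2 5 * 5 * 2 - + +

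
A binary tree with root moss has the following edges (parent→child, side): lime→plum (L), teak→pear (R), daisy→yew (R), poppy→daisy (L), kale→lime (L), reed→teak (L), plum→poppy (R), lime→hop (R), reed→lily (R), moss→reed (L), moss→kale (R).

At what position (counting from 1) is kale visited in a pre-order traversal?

6

Pre-order visits the node, then its left subtree, then its right subtree.
Visit moss.
At moss: go left to reed.
  Visit reed.
  At reed: go left to teak.
    Visit teak.
    At teak: no left child.
    At teak: go right to pear.
      pear is a leaf — visit pear.
  At reed: go right to lily.
    lily is a leaf — visit lily.
At moss: go right to kale.
  Visit kale.
  At kale: go left to lime.
    Visit lime.
    At lime: go left to plum.
      Visit plum.
      At plum: no left child.
      At plum: go right to poppy.
        Visit poppy.
        At poppy: go left to daisy.
          Visit daisy.
          At daisy: no left child.
          At daisy: go right to yew.
            yew is a leaf — visit yew.
        At poppy: no right child.
    At lime: go right to hop.
      hop is a leaf — visit hop.
  At kale: no right child.
Full pre-order sequence: moss, reed, teak, pear, lily, kale, lime, plum, poppy, daisy, yew, hop.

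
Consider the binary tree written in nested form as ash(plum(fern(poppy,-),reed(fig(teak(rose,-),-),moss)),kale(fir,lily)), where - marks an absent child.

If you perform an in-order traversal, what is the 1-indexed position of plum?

3

In-order visits the left subtree, then the node, then the right subtree.
At ash: go left to plum.
  At plum: go left to fern.
    At fern: go left to poppy.
      poppy is a leaf — visit poppy.
    Visit fern.
    At fern: no right child.
  Visit plum.
  At plum: go right to reed.
    At reed: go left to fig.
      At fig: go left to teak.
        At teak: go left to rose.
          rose is a leaf — visit rose.
        Visit teak.
        At teak: no right child.
      Visit fig.
      At fig: no right child.
    Visit reed.
    At reed: go right to moss.
      moss is a leaf — visit moss.
Visit ash.
At ash: go right to kale.
  At kale: go left to fir.
    fir is a leaf — visit fir.
  Visit kale.
  At kale: go right to lily.
    lily is a leaf — visit lily.
Full in-order sequence: poppy, fern, plum, rose, teak, fig, reed, moss, ash, fir, kale, lily.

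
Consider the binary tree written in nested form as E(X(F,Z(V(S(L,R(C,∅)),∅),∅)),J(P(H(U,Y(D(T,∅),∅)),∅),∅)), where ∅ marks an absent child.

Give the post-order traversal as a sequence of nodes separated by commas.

F, L, C, R, S, V, Z, X, U, T, D, Y, H, P, J, E

Post-order visits the left subtree, then the right subtree, then the node.
At E: go left to X.
  At X: go left to F.
    F is a leaf — visit F.
  At X: go right to Z.
    At Z: go left to V.
      At V: go left to S.
        At S: go left to L.
          L is a leaf — visit L.
        At S: go right to R.
          At R: go left to C.
            C is a leaf — visit C.
          At R: no right child.
          Visit R.
        Visit S.
      At V: no right child.
      Visit V.
    At Z: no right child.
    Visit Z.
  Visit X.
At E: go right to J.
  At J: go left to P.
    At P: go left to H.
      At H: go left to U.
        U is a leaf — visit U.
      At H: go right to Y.
        At Y: go left to D.
          At D: go left to T.
            T is a leaf — visit T.
          At D: no right child.
          Visit D.
        At Y: no right child.
        Visit Y.
      Visit H.
    At P: no right child.
    Visit P.
  At J: no right child.
  Visit J.
Visit E.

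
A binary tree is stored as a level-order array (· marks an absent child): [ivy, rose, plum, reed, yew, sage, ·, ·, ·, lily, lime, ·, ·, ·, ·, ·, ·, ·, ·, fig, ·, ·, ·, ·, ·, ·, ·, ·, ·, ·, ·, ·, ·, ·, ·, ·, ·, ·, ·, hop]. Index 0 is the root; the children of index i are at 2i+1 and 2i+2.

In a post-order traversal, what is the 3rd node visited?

Post-order visits the left subtree, then the right subtree, then the node.
At ivy: go left to rose.
  At rose: go left to reed.
    reed is a leaf — visit reed.
  At rose: go right to yew.
    At yew: go left to lily.
      At lily: go left to fig.
        At fig: go left to hop.
          hop is a leaf — visit hop.
        At fig: no right child.
        Visit fig.
      At lily: no right child.
      Visit lily.
    At yew: go right to lime.
      lime is a leaf — visit lime.
    Visit yew.
  Visit rose.
At ivy: go right to plum.
  At plum: go left to sage.
    sage is a leaf — visit sage.
  At plum: no right child.
  Visit plum.
Visit ivy.
Full post-order sequence: reed, hop, fig, lily, lime, yew, rose, sage, plum, ivy.

fig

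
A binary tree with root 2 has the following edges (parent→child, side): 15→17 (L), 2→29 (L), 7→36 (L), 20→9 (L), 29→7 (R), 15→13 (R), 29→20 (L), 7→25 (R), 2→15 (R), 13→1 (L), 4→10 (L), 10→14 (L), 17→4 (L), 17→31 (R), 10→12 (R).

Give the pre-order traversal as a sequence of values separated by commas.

2, 29, 20, 9, 7, 36, 25, 15, 17, 4, 10, 14, 12, 31, 13, 1

Pre-order visits the node, then its left subtree, then its right subtree.
Visit 2.
At 2: go left to 29.
  Visit 29.
  At 29: go left to 20.
    Visit 20.
    At 20: go left to 9.
      9 is a leaf — visit 9.
    At 20: no right child.
  At 29: go right to 7.
    Visit 7.
    At 7: go left to 36.
      36 is a leaf — visit 36.
    At 7: go right to 25.
      25 is a leaf — visit 25.
At 2: go right to 15.
  Visit 15.
  At 15: go left to 17.
    Visit 17.
    At 17: go left to 4.
      Visit 4.
      At 4: go left to 10.
        Visit 10.
        At 10: go left to 14.
          14 is a leaf — visit 14.
        At 10: go right to 12.
          12 is a leaf — visit 12.
      At 4: no right child.
    At 17: go right to 31.
      31 is a leaf — visit 31.
  At 15: go right to 13.
    Visit 13.
    At 13: go left to 1.
      1 is a leaf — visit 1.
    At 13: no right child.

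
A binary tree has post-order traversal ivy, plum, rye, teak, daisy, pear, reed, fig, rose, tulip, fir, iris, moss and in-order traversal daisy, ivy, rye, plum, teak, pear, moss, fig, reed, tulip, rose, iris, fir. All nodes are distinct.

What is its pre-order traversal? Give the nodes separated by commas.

The last element of post-order is the root; it splits in-order into left and right subtrees.
Root moss: left subtree has 6 nodes {daisy, ivy, rye, plum, teak, pear}, right has 6 {fig, reed, tulip, rose, iris, fir}.
  Root pear: left subtree has 5 nodes {daisy, ivy, rye, plum, teak}, right has 0 { }.
    Root daisy: left subtree has 0 nodes { }, right has 4 {ivy, rye, plum, teak}.
      Root teak: left subtree has 3 nodes {ivy, rye, plum}, right has 0 { }.
        Root rye: left subtree has 1 node {ivy}, right has 1 {plum}.
  Root iris: left subtree has 4 nodes {fig, reed, tulip, rose}, right has 1 {fir}.
    Root tulip: left subtree has 2 nodes {fig, reed}, right has 1 {rose}.
      Root fig: left subtree has 0 nodes { }, right has 1 {reed}.

moss, pear, daisy, teak, rye, ivy, plum, iris, tulip, fig, reed, rose, fir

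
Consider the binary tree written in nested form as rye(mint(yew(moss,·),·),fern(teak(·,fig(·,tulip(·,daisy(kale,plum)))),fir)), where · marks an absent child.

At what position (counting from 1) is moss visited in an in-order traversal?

1

In-order visits the left subtree, then the node, then the right subtree.
At rye: go left to mint.
  At mint: go left to yew.
    At yew: go left to moss.
      moss is a leaf — visit moss.
    Visit yew.
    At yew: no right child.
  Visit mint.
  At mint: no right child.
Visit rye.
At rye: go right to fern.
  At fern: go left to teak.
    At teak: no left child.
    Visit teak.
    At teak: go right to fig.
      At fig: no left child.
      Visit fig.
      At fig: go right to tulip.
        At tulip: no left child.
        Visit tulip.
        At tulip: go right to daisy.
          At daisy: go left to kale.
            kale is a leaf — visit kale.
          Visit daisy.
          At daisy: go right to plum.
            plum is a leaf — visit plum.
  Visit fern.
  At fern: go right to fir.
    fir is a leaf — visit fir.
Full in-order sequence: moss, yew, mint, rye, teak, fig, tulip, kale, daisy, plum, fern, fir.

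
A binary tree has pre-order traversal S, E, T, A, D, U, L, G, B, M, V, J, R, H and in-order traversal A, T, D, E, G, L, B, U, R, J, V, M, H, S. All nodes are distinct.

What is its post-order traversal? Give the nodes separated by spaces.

A D T G B L R J V H M U E S

The first element of pre-order is the root; it splits in-order into left and right subtrees.
Root S: left subtree has 13 nodes {A, T, D, E, G, L, B, U, R, J, V, M, H}, right has 0 { }.
  Root E: left subtree has 3 nodes {A, T, D}, right has 9 {G, L, B, U, R, J, V, M, H}.
    Root T: left subtree has 1 node {A}, right has 1 {D}.
    Root U: left subtree has 3 nodes {G, L, B}, right has 5 {R, J, V, M, H}.
      Root L: left subtree has 1 node {G}, right has 1 {B}.
      Root M: left subtree has 3 nodes {R, J, V}, right has 1 {H}.
        Root V: left subtree has 2 nodes {R, J}, right has 0 { }.
          Root J: left subtree has 1 node {R}, right has 0 { }.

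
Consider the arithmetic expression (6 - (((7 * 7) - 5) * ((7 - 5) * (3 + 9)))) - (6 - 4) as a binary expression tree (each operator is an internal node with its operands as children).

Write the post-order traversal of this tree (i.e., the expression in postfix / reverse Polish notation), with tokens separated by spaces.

6 7 7 * 5 - 7 5 - 3 9 + * * - 6 4 - -

Post-order on an expression tree gives postfix notation: for each operator, emit left operand, right operand, then the operator.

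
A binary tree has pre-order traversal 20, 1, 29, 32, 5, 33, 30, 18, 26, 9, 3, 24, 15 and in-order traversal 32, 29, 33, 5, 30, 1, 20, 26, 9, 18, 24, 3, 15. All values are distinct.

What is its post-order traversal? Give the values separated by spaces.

The first element of pre-order is the root; it splits in-order into left and right subtrees.
Root 20: left subtree has 6 nodes {32, 29, 33, 5, 30, 1}, right has 6 {26, 9, 18, 24, 3, 15}.
  Root 1: left subtree has 5 nodes {32, 29, 33, 5, 30}, right has 0 { }.
    Root 29: left subtree has 1 node {32}, right has 3 {33, 5, 30}.
      Root 5: left subtree has 1 node {33}, right has 1 {30}.
  Root 18: left subtree has 2 nodes {26, 9}, right has 3 {24, 3, 15}.
    Root 26: left subtree has 0 nodes { }, right has 1 {9}.
    Root 3: left subtree has 1 node {24}, right has 1 {15}.

32 33 30 5 29 1 9 26 24 15 3 18 20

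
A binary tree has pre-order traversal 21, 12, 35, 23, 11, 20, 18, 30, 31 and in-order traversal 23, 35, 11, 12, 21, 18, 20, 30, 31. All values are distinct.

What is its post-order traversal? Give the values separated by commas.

The first element of pre-order is the root; it splits in-order into left and right subtrees.
Root 21: left subtree has 4 nodes {23, 35, 11, 12}, right has 4 {18, 20, 30, 31}.
  Root 12: left subtree has 3 nodes {23, 35, 11}, right has 0 { }.
    Root 35: left subtree has 1 node {23}, right has 1 {11}.
  Root 20: left subtree has 1 node {18}, right has 2 {30, 31}.
    Root 30: left subtree has 0 nodes { }, right has 1 {31}.

23, 11, 35, 12, 18, 31, 30, 20, 21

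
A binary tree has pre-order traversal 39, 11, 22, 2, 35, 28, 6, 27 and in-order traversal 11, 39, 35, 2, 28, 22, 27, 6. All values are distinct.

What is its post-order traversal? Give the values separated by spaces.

11 35 28 2 27 6 22 39

The first element of pre-order is the root; it splits in-order into left and right subtrees.
Root 39: left subtree has 1 node {11}, right has 6 {35, 2, 28, 22, 27, 6}.
  Root 22: left subtree has 3 nodes {35, 2, 28}, right has 2 {27, 6}.
    Root 2: left subtree has 1 node {35}, right has 1 {28}.
    Root 6: left subtree has 1 node {27}, right has 0 { }.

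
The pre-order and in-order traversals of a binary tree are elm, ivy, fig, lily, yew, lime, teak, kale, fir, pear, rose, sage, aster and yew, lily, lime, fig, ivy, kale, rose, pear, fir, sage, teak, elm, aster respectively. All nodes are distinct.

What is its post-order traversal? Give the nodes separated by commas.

yew, lime, lily, fig, rose, pear, sage, fir, kale, teak, ivy, aster, elm

The first element of pre-order is the root; it splits in-order into left and right subtrees.
Root elm: left subtree has 11 nodes {yew, lily, lime, fig, ivy, kale, rose, pear, fir, sage, teak}, right has 1 {aster}.
  Root ivy: left subtree has 4 nodes {yew, lily, lime, fig}, right has 6 {kale, rose, pear, fir, sage, teak}.
    Root fig: left subtree has 3 nodes {yew, lily, lime}, right has 0 { }.
      Root lily: left subtree has 1 node {yew}, right has 1 {lime}.
    Root teak: left subtree has 5 nodes {kale, rose, pear, fir, sage}, right has 0 { }.
      Root kale: left subtree has 0 nodes { }, right has 4 {rose, pear, fir, sage}.
        Root fir: left subtree has 2 nodes {rose, pear}, right has 1 {sage}.
          Root pear: left subtree has 1 node {rose}, right has 0 { }.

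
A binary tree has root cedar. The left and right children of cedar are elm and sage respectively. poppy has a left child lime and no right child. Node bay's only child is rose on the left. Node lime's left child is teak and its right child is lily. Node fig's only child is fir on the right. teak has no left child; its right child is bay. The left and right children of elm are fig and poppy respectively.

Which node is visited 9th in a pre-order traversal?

Pre-order visits the node, then its left subtree, then its right subtree.
Visit cedar.
At cedar: go left to elm.
  Visit elm.
  At elm: go left to fig.
    Visit fig.
    At fig: no left child.
    At fig: go right to fir.
      fir is a leaf — visit fir.
  At elm: go right to poppy.
    Visit poppy.
    At poppy: go left to lime.
      Visit lime.
      At lime: go left to teak.
        Visit teak.
        At teak: no left child.
        At teak: go right to bay.
          Visit bay.
          At bay: go left to rose.
            rose is a leaf — visit rose.
          At bay: no right child.
      At lime: go right to lily.
        lily is a leaf — visit lily.
    At poppy: no right child.
At cedar: go right to sage.
  sage is a leaf — visit sage.
Full pre-order sequence: cedar, elm, fig, fir, poppy, lime, teak, bay, rose, lily, sage.

rose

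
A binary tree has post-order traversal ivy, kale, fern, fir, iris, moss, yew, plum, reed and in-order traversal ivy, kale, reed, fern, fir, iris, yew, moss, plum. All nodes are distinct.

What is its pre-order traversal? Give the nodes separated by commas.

The last element of post-order is the root; it splits in-order into left and right subtrees.
Root reed: left subtree has 2 nodes {ivy, kale}, right has 6 {fern, fir, iris, yew, moss, plum}.
  Root kale: left subtree has 1 node {ivy}, right has 0 { }.
  Root plum: left subtree has 5 nodes {fern, fir, iris, yew, moss}, right has 0 { }.
    Root yew: left subtree has 3 nodes {fern, fir, iris}, right has 1 {moss}.
      Root iris: left subtree has 2 nodes {fern, fir}, right has 0 { }.
        Root fir: left subtree has 1 node {fern}, right has 0 { }.

reed, kale, ivy, plum, yew, iris, fir, fern, moss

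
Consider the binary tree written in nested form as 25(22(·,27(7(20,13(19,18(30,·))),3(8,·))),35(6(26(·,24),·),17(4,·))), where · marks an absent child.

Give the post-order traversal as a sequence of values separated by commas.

20, 19, 30, 18, 13, 7, 8, 3, 27, 22, 24, 26, 6, 4, 17, 35, 25

Post-order visits the left subtree, then the right subtree, then the node.
At 25: go left to 22.
  At 22: no left child.
  At 22: go right to 27.
    At 27: go left to 7.
      At 7: go left to 20.
        20 is a leaf — visit 20.
      At 7: go right to 13.
        At 13: go left to 19.
          19 is a leaf — visit 19.
        At 13: go right to 18.
          At 18: go left to 30.
            30 is a leaf — visit 30.
          At 18: no right child.
          Visit 18.
        Visit 13.
      Visit 7.
    At 27: go right to 3.
      At 3: go left to 8.
        8 is a leaf — visit 8.
      At 3: no right child.
      Visit 3.
    Visit 27.
  Visit 22.
At 25: go right to 35.
  At 35: go left to 6.
    At 6: go left to 26.
      At 26: no left child.
      At 26: go right to 24.
        24 is a leaf — visit 24.
      Visit 26.
    At 6: no right child.
    Visit 6.
  At 35: go right to 17.
    At 17: go left to 4.
      4 is a leaf — visit 4.
    At 17: no right child.
    Visit 17.
  Visit 35.
Visit 25.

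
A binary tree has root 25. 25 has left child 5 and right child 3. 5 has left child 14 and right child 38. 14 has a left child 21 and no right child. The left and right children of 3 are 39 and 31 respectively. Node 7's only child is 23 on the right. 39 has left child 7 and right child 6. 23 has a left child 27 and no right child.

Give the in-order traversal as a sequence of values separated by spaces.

In-order visits the left subtree, then the node, then the right subtree.
At 25: go left to 5.
  At 5: go left to 14.
    At 14: go left to 21.
      21 is a leaf — visit 21.
    Visit 14.
    At 14: no right child.
  Visit 5.
  At 5: go right to 38.
    38 is a leaf — visit 38.
Visit 25.
At 25: go right to 3.
  At 3: go left to 39.
    At 39: go left to 7.
      At 7: no left child.
      Visit 7.
      At 7: go right to 23.
        At 23: go left to 27.
          27 is a leaf — visit 27.
        Visit 23.
        At 23: no right child.
    Visit 39.
    At 39: go right to 6.
      6 is a leaf — visit 6.
  Visit 3.
  At 3: go right to 31.
    31 is a leaf — visit 31.

21 14 5 38 25 7 27 23 39 6 3 31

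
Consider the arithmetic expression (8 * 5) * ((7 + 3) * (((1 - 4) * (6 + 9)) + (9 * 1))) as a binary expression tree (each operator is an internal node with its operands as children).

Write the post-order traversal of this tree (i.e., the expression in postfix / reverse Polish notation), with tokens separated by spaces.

Post-order on an expression tree gives postfix notation: for each operator, emit left operand, right operand, then the operator.

8 5 * 7 3 + 1 4 - 6 9 + * 9 1 * + * *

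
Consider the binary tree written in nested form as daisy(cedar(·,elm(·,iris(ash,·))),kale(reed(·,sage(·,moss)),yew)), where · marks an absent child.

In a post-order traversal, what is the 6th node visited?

sage

Post-order visits the left subtree, then the right subtree, then the node.
At daisy: go left to cedar.
  At cedar: no left child.
  At cedar: go right to elm.
    At elm: no left child.
    At elm: go right to iris.
      At iris: go left to ash.
        ash is a leaf — visit ash.
      At iris: no right child.
      Visit iris.
    Visit elm.
  Visit cedar.
At daisy: go right to kale.
  At kale: go left to reed.
    At reed: no left child.
    At reed: go right to sage.
      At sage: no left child.
      At sage: go right to moss.
        moss is a leaf — visit moss.
      Visit sage.
    Visit reed.
  At kale: go right to yew.
    yew is a leaf — visit yew.
  Visit kale.
Visit daisy.
Full post-order sequence: ash, iris, elm, cedar, moss, sage, reed, yew, kale, daisy.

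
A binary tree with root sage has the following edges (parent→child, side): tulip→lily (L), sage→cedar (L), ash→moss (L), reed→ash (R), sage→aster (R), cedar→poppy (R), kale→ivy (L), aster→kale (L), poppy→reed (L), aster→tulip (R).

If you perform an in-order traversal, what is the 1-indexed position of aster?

9

In-order visits the left subtree, then the node, then the right subtree.
At sage: go left to cedar.
  At cedar: no left child.
  Visit cedar.
  At cedar: go right to poppy.
    At poppy: go left to reed.
      At reed: no left child.
      Visit reed.
      At reed: go right to ash.
        At ash: go left to moss.
          moss is a leaf — visit moss.
        Visit ash.
        At ash: no right child.
    Visit poppy.
    At poppy: no right child.
Visit sage.
At sage: go right to aster.
  At aster: go left to kale.
    At kale: go left to ivy.
      ivy is a leaf — visit ivy.
    Visit kale.
    At kale: no right child.
  Visit aster.
  At aster: go right to tulip.
    At tulip: go left to lily.
      lily is a leaf — visit lily.
    Visit tulip.
    At tulip: no right child.
Full in-order sequence: cedar, reed, moss, ash, poppy, sage, ivy, kale, aster, lily, tulip.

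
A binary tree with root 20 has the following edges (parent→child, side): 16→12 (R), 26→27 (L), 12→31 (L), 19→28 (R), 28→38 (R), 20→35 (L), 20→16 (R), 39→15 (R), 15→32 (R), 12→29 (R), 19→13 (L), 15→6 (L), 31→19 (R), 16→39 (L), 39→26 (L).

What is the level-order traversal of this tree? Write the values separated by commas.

Level-order visits nodes level by level from the root, left to right within each level.
Level 0: 20
Level 1: 35, 16
Level 2: 39, 12
Level 3: 26, 15, 31, 29
Level 4: 27, 6, 32, 19
Level 5: 13, 28
Level 6: 38

20, 35, 16, 39, 12, 26, 15, 31, 29, 27, 6, 32, 19, 13, 28, 38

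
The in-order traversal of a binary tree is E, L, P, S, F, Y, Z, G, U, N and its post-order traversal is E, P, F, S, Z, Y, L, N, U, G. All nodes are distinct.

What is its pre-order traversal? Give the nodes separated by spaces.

G L E Y S P F Z U N

The last element of post-order is the root; it splits in-order into left and right subtrees.
Root G: left subtree has 7 nodes {E, L, P, S, F, Y, Z}, right has 2 {U, N}.
  Root L: left subtree has 1 node {E}, right has 5 {P, S, F, Y, Z}.
    Root Y: left subtree has 3 nodes {P, S, F}, right has 1 {Z}.
      Root S: left subtree has 1 node {P}, right has 1 {F}.
  Root U: left subtree has 0 nodes { }, right has 1 {N}.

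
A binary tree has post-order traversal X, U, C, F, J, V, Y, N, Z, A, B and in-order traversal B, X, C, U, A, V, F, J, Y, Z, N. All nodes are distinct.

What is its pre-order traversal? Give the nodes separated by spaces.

B A C X U Z Y V J F N

The last element of post-order is the root; it splits in-order into left and right subtrees.
Root B: left subtree has 0 nodes { }, right has 10 {X, C, U, A, V, F, J, Y, Z, N}.
  Root A: left subtree has 3 nodes {X, C, U}, right has 6 {V, F, J, Y, Z, N}.
    Root C: left subtree has 1 node {X}, right has 1 {U}.
    Root Z: left subtree has 4 nodes {V, F, J, Y}, right has 1 {N}.
      Root Y: left subtree has 3 nodes {V, F, J}, right has 0 { }.
        Root V: left subtree has 0 nodes { }, right has 2 {F, J}.
          Root J: left subtree has 1 node {F}, right has 0 { }.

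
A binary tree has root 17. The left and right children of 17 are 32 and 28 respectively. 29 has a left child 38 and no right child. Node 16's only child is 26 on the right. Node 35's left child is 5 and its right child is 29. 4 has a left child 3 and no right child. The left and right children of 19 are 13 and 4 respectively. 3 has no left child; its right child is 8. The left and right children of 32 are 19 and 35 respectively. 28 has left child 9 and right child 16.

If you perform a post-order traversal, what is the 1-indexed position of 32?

10

Post-order visits the left subtree, then the right subtree, then the node.
At 17: go left to 32.
  At 32: go left to 19.
    At 19: go left to 13.
      13 is a leaf — visit 13.
    At 19: go right to 4.
      At 4: go left to 3.
        At 3: no left child.
        At 3: go right to 8.
          8 is a leaf — visit 8.
        Visit 3.
      At 4: no right child.
      Visit 4.
    Visit 19.
  At 32: go right to 35.
    At 35: go left to 5.
      5 is a leaf — visit 5.
    At 35: go right to 29.
      At 29: go left to 38.
        38 is a leaf — visit 38.
      At 29: no right child.
      Visit 29.
    Visit 35.
  Visit 32.
At 17: go right to 28.
  At 28: go left to 9.
    9 is a leaf — visit 9.
  At 28: go right to 16.
    At 16: no left child.
    At 16: go right to 26.
      26 is a leaf — visit 26.
    Visit 16.
  Visit 28.
Visit 17.
Full post-order sequence: 13, 8, 3, 4, 19, 5, 38, 29, 35, 32, 9, 26, 16, 28, 17.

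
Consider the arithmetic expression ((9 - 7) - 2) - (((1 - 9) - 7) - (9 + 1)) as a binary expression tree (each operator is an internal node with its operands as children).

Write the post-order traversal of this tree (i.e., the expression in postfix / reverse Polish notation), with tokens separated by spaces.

9 7 - 2 - 1 9 - 7 - 9 1 + - -

Post-order on an expression tree gives postfix notation: for each operator, emit left operand, right operand, then the operator.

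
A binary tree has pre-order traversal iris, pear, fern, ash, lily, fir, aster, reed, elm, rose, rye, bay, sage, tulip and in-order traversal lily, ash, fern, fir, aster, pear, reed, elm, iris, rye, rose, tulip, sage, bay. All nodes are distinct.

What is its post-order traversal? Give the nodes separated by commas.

The first element of pre-order is the root; it splits in-order into left and right subtrees.
Root iris: left subtree has 8 nodes {lily, ash, fern, fir, aster, pear, reed, elm}, right has 5 {rye, rose, tulip, sage, bay}.
  Root pear: left subtree has 5 nodes {lily, ash, fern, fir, aster}, right has 2 {reed, elm}.
    Root fern: left subtree has 2 nodes {lily, ash}, right has 2 {fir, aster}.
      Root ash: left subtree has 1 node {lily}, right has 0 { }.
      Root fir: left subtree has 0 nodes { }, right has 1 {aster}.
    Root reed: left subtree has 0 nodes { }, right has 1 {elm}.
  Root rose: left subtree has 1 node {rye}, right has 3 {tulip, sage, bay}.
    Root bay: left subtree has 2 nodes {tulip, sage}, right has 0 { }.
      Root sage: left subtree has 1 node {tulip}, right has 0 { }.

lily, ash, aster, fir, fern, elm, reed, pear, rye, tulip, sage, bay, rose, iris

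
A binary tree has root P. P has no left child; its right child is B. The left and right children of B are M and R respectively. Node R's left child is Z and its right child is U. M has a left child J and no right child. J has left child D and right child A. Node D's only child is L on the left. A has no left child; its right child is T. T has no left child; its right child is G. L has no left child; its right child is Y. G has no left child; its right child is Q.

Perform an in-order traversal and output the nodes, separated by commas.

In-order visits the left subtree, then the node, then the right subtree.
At P: no left child.
Visit P.
At P: go right to B.
  At B: go left to M.
    At M: go left to J.
      At J: go left to D.
        At D: go left to L.
          At L: no left child.
          Visit L.
          At L: go right to Y.
            Y is a leaf — visit Y.
        Visit D.
        At D: no right child.
      Visit J.
      At J: go right to A.
        At A: no left child.
        Visit A.
        At A: go right to T.
          At T: no left child.
          Visit T.
          At T: go right to G.
            At G: no left child.
            Visit G.
            At G: go right to Q.
              Q is a leaf — visit Q.
    Visit M.
    At M: no right child.
  Visit B.
  At B: go right to R.
    At R: go left to Z.
      Z is a leaf — visit Z.
    Visit R.
    At R: go right to U.
      U is a leaf — visit U.

P, L, Y, D, J, A, T, G, Q, M, B, Z, R, U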